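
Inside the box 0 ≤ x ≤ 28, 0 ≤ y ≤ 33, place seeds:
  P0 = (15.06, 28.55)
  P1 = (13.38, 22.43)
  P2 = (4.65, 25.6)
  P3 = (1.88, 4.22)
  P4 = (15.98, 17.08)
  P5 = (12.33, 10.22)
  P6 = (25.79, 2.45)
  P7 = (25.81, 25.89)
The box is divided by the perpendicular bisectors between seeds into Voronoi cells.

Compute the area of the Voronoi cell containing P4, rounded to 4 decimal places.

Area of P4's cell: 117.2070

1. box [0,28]×[0,33]: [(0, 0) (28, 0) (28, 33) (0, 33)]
2. ⊥bis P4·P0 via (15.52,22.815): [(0, 21.5702) (0, 0) (28, 0) (28, 23.816)]  |A|=635.4063
3. ⊥bis P4·P1 via (14.68,19.755): [(22.0551, 23.3392) (0, 12.6208) (0, 0) (28, 0) (28, 23.816)]  |A|=536.7166
4. ⊥bis P4·P2 via (10.315,21.34): [(22.0551, 23.3392) (5.9228, 15.4991) (0, 7.623) (0, 0) (28, 0) (28, 23.816)]  |A|=521.9162
5. ⊥bis P4·P3 via (8.93,10.65): [(22.0551, 23.3392) (5.9228, 15.4991) (5.2831, 14.6485) (18.6434, 0) (28, 0) (28, 23.816)]  |A|=365.2304
6. ⊥bis P4·P5 via (14.155,13.65): [(22.0551, 23.3392) (8.4089, 16.7073) (28, 6.2835) (28, 23.816)]  |A|=188.2002
7. ⊥bis P4·P6 via (20.885,9.765): [(22.0551, 23.3392) (8.4089, 16.7073) (21.1379, 9.9346) (28, 14.5359) (28, 23.816)]  |A|=159.8859
8. ⊥bis P4·P7 via (20.895,21.485): [(20.0894, 22.3839) (8.4089, 16.7073) (21.1379, 9.9346) (27.4522, 14.1686)]  |A|=117.207
9. canonical 4-gon: [(20.0894, 22.3839) (8.4089, 16.7073) (21.1379, 9.9346) (27.4522, 14.1686)]
10. shoelace: 117.207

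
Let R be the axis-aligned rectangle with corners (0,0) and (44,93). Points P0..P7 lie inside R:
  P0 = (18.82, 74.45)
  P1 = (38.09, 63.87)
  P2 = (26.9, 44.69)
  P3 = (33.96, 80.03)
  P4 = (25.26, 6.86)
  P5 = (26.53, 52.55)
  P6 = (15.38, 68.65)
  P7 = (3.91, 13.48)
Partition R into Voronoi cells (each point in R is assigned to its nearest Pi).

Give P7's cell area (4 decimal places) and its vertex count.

Area of P7's cell: 543.4119 (4 vertices)

1. box [0,44]×[0,93]: [(0, 0) (44, 0) (44, 93) (0, 93)]
2. ⊥bis P7·P0 via (11.365,43.965): [(0, 46.7443) (0, 0) (44, 0) (44, 35.9842)]  |A|=1820.0269
3. ⊥bis P7·P1 via (21,38.675): [(14.2364, 43.2628) (0, 46.7443) (0, 0) (44, 0) (44, 23.0739)]  |A|=1627.8979
4. ⊥bis P7·P2 via (15.405,29.085): [(0, 40.4327) (0, 0) (44, 0) (44, 8.0213)]  |A|=1065.9868
5. ⊥bis P7·P3 via (18.935,46.755): [(0, 40.4327) (0, 0) (44, 0) (44, 8.0213)]  |A|=1065.9868
6. ⊥bis P7·P4 via (14.585,10.17): [(19.5119, 26.0597) (0, 40.4327) (0, 0) (11.4316, 0)]  |A|=543.4119
7. ⊥bis P7·P5 via (15.22,33.015): [(19.5119, 26.0597) (0, 40.4327) (0, 0) (11.4316, 0)]  |A|=543.4119
8. ⊥bis P7·P6 via (9.645,41.065): [(19.5119, 26.0597) (0, 40.4327) (0, 0) (11.4316, 0)]  |A|=543.4119
9. canonical 4-gon: [(19.5119, 26.0597) (0, 40.4327) (0, 0) (11.4316, 0)]
10. shoelace: 543.4119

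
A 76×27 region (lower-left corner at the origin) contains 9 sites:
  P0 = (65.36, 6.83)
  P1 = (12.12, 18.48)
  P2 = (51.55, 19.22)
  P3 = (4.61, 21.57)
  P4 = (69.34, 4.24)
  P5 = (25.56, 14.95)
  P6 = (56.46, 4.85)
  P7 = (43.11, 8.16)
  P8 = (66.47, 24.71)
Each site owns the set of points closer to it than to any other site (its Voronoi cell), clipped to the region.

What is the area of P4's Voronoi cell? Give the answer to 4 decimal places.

Area of P4's cell: 111.6290

1. box [0,76]×[0,27]: [(0, 0) (76, 0) (76, 27) (0, 27)]
2. ⊥bis P4·P0 via (67.35,5.535): [(63.7481, 0) (76, 0) (76, 18.8273)]  |A|=115.3352
3. ⊥bis P4·P1 via (40.73,11.36): [(63.7481, 0) (76, 0) (76, 18.8273)]  |A|=115.3352
4. ⊥bis P4·P2 via (60.445,11.73): [(63.7481, 0) (76, 0) (76, 18.8273)]  |A|=115.3352
5. ⊥bis P4·P3 via (36.975,12.905): [(63.7481, 0) (76, 0) (76, 18.8273)]  |A|=115.3352
6. ⊥bis P4·P5 via (47.45,9.595): [(63.7481, 0) (76, 0) (76, 18.8273)]  |A|=115.3352
7. ⊥bis P4·P6 via (62.9,4.545): [(63.7481, 0) (76, 0) (76, 18.8273)]  |A|=115.3352
8. ⊥bis P4·P7 via (56.225,6.2): [(63.7481, 0) (76, 0) (76, 18.8273)]  |A|=115.3352
9. ⊥bis P4·P8 via (67.905,14.475): [(73.6961, 15.2869) (63.7481, 0) (76, 0) (76, 15.61)]  |A|=111.629
10. canonical 4-gon: [(73.6961, 15.2869) (63.7481, 0) (76, 0) (76, 15.61)]
11. shoelace: 111.629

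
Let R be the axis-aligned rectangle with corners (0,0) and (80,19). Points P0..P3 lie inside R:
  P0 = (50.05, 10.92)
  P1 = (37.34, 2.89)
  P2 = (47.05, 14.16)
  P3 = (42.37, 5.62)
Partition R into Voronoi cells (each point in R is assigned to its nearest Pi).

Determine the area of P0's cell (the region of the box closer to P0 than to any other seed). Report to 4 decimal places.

1. box [0,80]×[0,19]: [(0, 0) (80, 0) (80, 19) (0, 19)]
2. ⊥bis P0·P1 via (43.695,6.905): [(48.0575, 0) (80, 0) (80, 19) (36.0535, 19)]  |A|=720.9452
3. ⊥bis P0·P2 via (48.55,12.54): [(43.2407, 7.624) (48.0575, 0) (80, 0) (80, 19) (55.5268, 19)]  |A|=610.1815
4. ⊥bis P0·P3 via (46.21,8.27): [(45.3244, 9.5533) (51.9172, 0) (80, 0) (80, 19) (55.5268, 19)]  |A|=579.1558
5. canonical 5-gon: [(45.3244, 9.5533) (51.9172, 0) (80, 0) (80, 19) (55.5268, 19)]
6. shoelace: 579.1558

Area of P0's cell: 579.1558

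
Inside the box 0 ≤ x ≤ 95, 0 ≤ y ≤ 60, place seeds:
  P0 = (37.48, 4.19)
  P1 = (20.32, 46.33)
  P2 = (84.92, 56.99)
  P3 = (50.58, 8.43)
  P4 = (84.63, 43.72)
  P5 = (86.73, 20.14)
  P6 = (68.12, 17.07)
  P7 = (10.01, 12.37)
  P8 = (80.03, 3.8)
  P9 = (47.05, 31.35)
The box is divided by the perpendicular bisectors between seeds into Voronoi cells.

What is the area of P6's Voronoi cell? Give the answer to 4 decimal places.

Area of P6's cell: 472.3795

1. box [0,95]×[0,60]: [(0, 0) (95, 0) (95, 60) (0, 60)]
2. ⊥bis P6·P0 via (52.8,10.63): [(57.2685, 0) (95, 0) (95, 60) (32.0466, 60)]  |A|=3020.5488
3. ⊥bis P6·P1 via (44.22,31.7): [(44.0557, 31.4316) (57.2685, 0) (95, 0) (95, 60) (61.5434, 60)]  |A|=2599.2104
4. ⊥bis P6·P2 via (76.52,37.03): [(53.4307, 46.7469) (44.0557, 31.4316) (57.2685, 0) (95, 0) (95, 29.2528)]  |A|=1738.4406
5. ⊥bis P6·P3 via (59.35,12.75): [(53.4307, 46.7469) (47.4313, 36.9461) (65.6305, 0) (95, 0) (95, 29.2528)]  |A|=1494.4882
6. ⊥bis P6·P4 via (76.375,30.395): [(52.482, 45.197) (47.4313, 36.9461) (65.6305, 0) (95, 0) (95, 18.8566)]  |A|=1232.961
7. ⊥bis P6·P5 via (77.425,18.605): [(75.3782, 31.0125) (52.482, 45.197) (47.4313, 36.9461) (65.6305, 0) (80.4942, 0)]  |A|=823.0296
8. ⊥bis P6·P7 via (39.065,14.72): [(75.3782, 31.0125) (52.482, 45.197) (47.4313, 36.9461) (65.6305, 0) (80.4942, 0)]  |A|=823.0296
9. ⊥bis P6·P8 via (74.075,10.435): [(78.1669, 14.1076) (75.3782, 31.0125) (52.482, 45.197) (47.4313, 36.9461) (64.655, 1.9804)]  |A|=698.8898
10. ⊥bis P6·P9 via (57.585,24.21): [(78.1669, 14.1076) (75.3782, 31.0125) (66.0936, 36.7644) (55.338, 20.8946) (64.655, 1.9804)]  |A|=472.3795
11. canonical 5-gon: [(78.1669, 14.1076) (75.3782, 31.0125) (66.0936, 36.7644) (55.338, 20.8946) (64.655, 1.9804)]
12. shoelace: 472.3795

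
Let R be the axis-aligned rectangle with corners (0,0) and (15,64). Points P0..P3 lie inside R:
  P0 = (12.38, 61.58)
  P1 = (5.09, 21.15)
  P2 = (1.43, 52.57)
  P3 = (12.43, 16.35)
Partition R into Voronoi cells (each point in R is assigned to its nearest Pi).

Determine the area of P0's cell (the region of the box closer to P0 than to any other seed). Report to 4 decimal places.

Area of P0's cell: 115.6068

1. box [0,15]×[0,64]: [(0, 0) (15, 0) (15, 64) (0, 64)]
2. ⊥bis P0·P1 via (8.735,41.365): [(0, 42.94) (15, 40.2353) (15, 64) (0, 64)]  |A|=336.1847
3. ⊥bis P0·P2 via (6.905,57.075): [(15, 47.237) (15, 64) (1.2069, 64)]  |A|=115.6068
4. ⊥bis P0·P3 via (12.405,38.965): [(15, 47.237) (15, 64) (1.2069, 64)]  |A|=115.6068
5. canonical 3-gon: [(15, 47.237) (15, 64) (1.2069, 64)]
6. shoelace: 115.6068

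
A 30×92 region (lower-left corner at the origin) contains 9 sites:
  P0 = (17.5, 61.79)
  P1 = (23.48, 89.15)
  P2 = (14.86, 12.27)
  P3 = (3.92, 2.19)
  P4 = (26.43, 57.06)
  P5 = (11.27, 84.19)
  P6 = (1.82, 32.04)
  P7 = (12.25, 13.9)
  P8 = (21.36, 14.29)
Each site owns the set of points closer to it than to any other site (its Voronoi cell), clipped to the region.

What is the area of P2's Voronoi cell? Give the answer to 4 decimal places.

Area of P2's cell: 115.0406

1. box [0,30]×[0,92]: [(0, 0) (30, 0) (30, 92) (0, 92)]
2. ⊥bis P2·P0 via (16.18,37.03): [(0, 37.8926) (0, 0) (30, 0) (30, 36.2932)]  |A|=1112.7872
3. ⊥bis P2·P1 via (19.17,50.71): [(0, 37.8926) (0, 0) (30, 0) (30, 36.2932)]  |A|=1112.7872
4. ⊥bis P2·P3 via (9.39,7.23): [(0, 37.8926) (0, 17.4211) (16.0516, 0) (30, 0) (30, 36.2932)]  |A|=972.9683
5. ⊥bis P2·P4 via (20.645,34.665): [(10.2698, 37.3451) (0, 37.8926) (0, 17.4211) (16.0516, 0) (30, 0) (30, 32.2484)]  |A|=933.0662
6. ⊥bis P2·P5 via (13.065,48.23): [(10.2698, 37.3451) (0, 37.8926) (0, 17.4211) (16.0516, 0) (30, 0) (30, 32.2484)]  |A|=933.0662
7. ⊥bis P2·P6 via (8.34,22.155): [(25.4318, 33.4285) (0.4396, 16.944) (16.0516, 0) (30, 0) (30, 32.2484)]  |A|=647.2072
8. ⊥bis P2·P7 via (13.555,13.085): [(26.1449, 33.2443) (9.693, 6.9011) (16.0516, 0) (30, 0) (30, 32.2484)]  |A|=434.5332
9. ⊥bis P2·P8 via (18.11,13.28): [(16.637, 18.0199) (9.693, 6.9011) (16.0516, 0) (22.237, 0)]  |A|=115.0406
10. canonical 4-gon: [(16.637, 18.0199) (9.693, 6.9011) (16.0516, 0) (22.237, 0)]
11. shoelace: 115.0406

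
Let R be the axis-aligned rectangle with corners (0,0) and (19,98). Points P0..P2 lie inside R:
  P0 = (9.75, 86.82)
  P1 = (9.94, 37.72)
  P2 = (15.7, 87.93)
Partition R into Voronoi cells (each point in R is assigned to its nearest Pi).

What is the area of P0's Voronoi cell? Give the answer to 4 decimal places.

Area of P0's cell: 503.0001

1. box [0,19]×[0,98]: [(0, 0) (19, 0) (19, 98) (0, 98)]
2. ⊥bis P0·P1 via (9.845,62.27): [(0, 62.2319) (19, 62.3054) (19, 98) (0, 98)]  |A|=678.8954
3. ⊥bis P0·P2 via (12.725,87.375): [(0, 62.2319) (17.403, 62.2992) (10.7429, 98) (0, 98)]  |A|=503.0001
4. canonical 4-gon: [(0, 62.2319) (17.403, 62.2992) (10.7429, 98) (0, 98)]
5. shoelace: 503.0001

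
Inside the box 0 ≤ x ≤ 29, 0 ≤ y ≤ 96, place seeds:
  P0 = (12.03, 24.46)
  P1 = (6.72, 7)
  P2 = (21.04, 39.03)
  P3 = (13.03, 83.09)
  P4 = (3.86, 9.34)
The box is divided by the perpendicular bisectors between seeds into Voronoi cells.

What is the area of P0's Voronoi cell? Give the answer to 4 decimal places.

Area of P0's cell: 531.6902

1. box [0,29]×[0,96]: [(0, 0) (29, 0) (29, 96) (0, 96)]
2. ⊥bis P0·P1 via (9.375,15.73): [(0, 18.5812) (29, 9.7616) (29, 96) (0, 96)]  |A|=2373.0304
3. ⊥bis P0·P2 via (16.535,31.745): [(0, 41.9701) (0, 18.5812) (29, 9.7616) (29, 24.0367)]  |A|=546.1299
4. ⊥bis P0·P3 via (12.53,53.775): [(0, 41.9701) (0, 18.5812) (29, 9.7616) (29, 24.0367)]  |A|=546.1299
5. ⊥bis P0·P4 via (7.945,16.9): [(0, 41.9701) (0, 21.193) (11.0569, 15.2185) (29, 9.7616) (29, 24.0367)]  |A|=531.6902
6. canonical 5-gon: [(0, 41.9701) (0, 21.193) (11.0569, 15.2185) (29, 9.7616) (29, 24.0367)]
7. shoelace: 531.6902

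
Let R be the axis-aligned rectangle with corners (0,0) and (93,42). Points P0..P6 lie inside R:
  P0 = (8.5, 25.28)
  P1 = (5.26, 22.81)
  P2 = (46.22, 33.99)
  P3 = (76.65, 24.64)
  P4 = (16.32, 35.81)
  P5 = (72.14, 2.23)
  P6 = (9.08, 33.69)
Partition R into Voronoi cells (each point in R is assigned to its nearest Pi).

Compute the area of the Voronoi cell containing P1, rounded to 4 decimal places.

Area of P1's cell: 414.0954

1. box [0,93]×[0,42]: [(0, 0) (93, 0) (93, 42) (0, 42)]
2. ⊥bis P1·P0 via (6.88,24.045): [(0, 33.0698) (0, 0) (25.2106, 0)]  |A|=416.8545
3. ⊥bis P1·P2 via (25.74,28.4): [(0, 33.0698) (0, 0) (25.2106, 0)]  |A|=416.8545
4. ⊥bis P1·P3 via (40.955,23.725): [(0, 33.0698) (0, 0) (25.2106, 0)]  |A|=416.8545
5. ⊥bis P1·P4 via (10.79,29.31): [(0, 33.0698) (0, 0) (25.2106, 0)]  |A|=416.8545
6. ⊥bis P1·P5 via (38.7,12.52): [(0, 33.0698) (0, 0) (25.2106, 0)]  |A|=416.8545
7. ⊥bis P1·P6 via (7.17,28.25): [(2.3967, 29.9259) (0, 30.7674) (0, 0) (25.2106, 0)]  |A|=414.0954
8. canonical 4-gon: [(2.3967, 29.9259) (0, 30.7674) (0, 0) (25.2106, 0)]
9. shoelace: 414.0954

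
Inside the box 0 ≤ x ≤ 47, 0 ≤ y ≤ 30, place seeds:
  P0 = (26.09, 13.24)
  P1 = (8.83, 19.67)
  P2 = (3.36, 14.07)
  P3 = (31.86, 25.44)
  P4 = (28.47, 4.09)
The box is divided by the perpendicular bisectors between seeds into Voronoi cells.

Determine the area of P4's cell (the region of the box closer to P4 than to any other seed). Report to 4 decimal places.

Area of P4's cell: 313.5345

1. box [0,47]×[0,30]: [(0, 0) (47, 0) (47, 30) (0, 30)]
2. ⊥bis P4·P0 via (27.28,8.665): [(0, 1.5692) (0, 0) (47, 0) (47, 13.7944)]  |A|=361.044
3. ⊥bis P4·P1 via (18.65,11.88): [(13.1929, 5.0008) (9.2258, 0) (47, 0) (47, 13.7944)]  |A|=327.6244
4. ⊥bis P4·P2 via (15.915,9.08): [(14.4206, 5.3202) (12.3061, 0) (47, 0) (47, 13.7944)]  |A|=316.9941
5. ⊥bis P4·P3 via (30.165,14.765): [(42.9358, 12.7372) (14.4206, 5.3202) (12.3061, 0) (47, 0) (47, 12.0919)]  |A|=313.5345
6. canonical 5-gon: [(42.9358, 12.7372) (14.4206, 5.3202) (12.3061, 0) (47, 0) (47, 12.0919)]
7. shoelace: 313.5345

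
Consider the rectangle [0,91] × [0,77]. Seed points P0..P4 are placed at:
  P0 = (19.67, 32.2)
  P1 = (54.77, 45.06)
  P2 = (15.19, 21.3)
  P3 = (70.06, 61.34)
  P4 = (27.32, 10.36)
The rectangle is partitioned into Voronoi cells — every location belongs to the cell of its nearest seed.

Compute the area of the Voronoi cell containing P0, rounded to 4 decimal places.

1. box [0,91]×[0,77]: [(0, 0) (91, 0) (91, 77) (0, 77)]
2. ⊥bis P0·P1 via (37.22,38.63): [(0, 0) (51.3733, 0) (23.1619, 77) (0, 77)]  |A|=2869.6075
3. ⊥bis P0·P2 via (17.43,26.75): [(0, 33.9139) (45.8527, 15.068) (23.1619, 77) (0, 77)]  |A|=1705.039
4. ⊥bis P0·P3 via (44.865,46.77): [(0, 33.9139) (45.8527, 15.068) (23.1619, 77) (0, 77)]  |A|=1705.039
5. ⊥bis P0·P4 via (23.495,21.28): [(0, 33.9139) (27.4058, 22.6499) (41.2927, 27.5141) (23.1619, 77) (0, 77)]  |A|=1607.5302
6. canonical 5-gon: [(0, 33.9139) (27.4058, 22.6499) (41.2927, 27.5141) (23.1619, 77) (0, 77)]
7. shoelace: 1607.5302

Area of P0's cell: 1607.5302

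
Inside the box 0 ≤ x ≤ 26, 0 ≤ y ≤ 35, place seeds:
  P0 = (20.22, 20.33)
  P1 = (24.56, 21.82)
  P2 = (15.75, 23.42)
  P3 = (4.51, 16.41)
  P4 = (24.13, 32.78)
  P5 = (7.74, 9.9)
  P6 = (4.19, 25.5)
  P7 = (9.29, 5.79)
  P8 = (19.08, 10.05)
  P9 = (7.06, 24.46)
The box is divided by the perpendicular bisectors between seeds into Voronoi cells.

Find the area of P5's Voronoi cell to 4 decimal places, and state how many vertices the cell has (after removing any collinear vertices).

1. box [0,26]×[0,35]: [(0, 0) (26, 0) (26, 35) (0, 35)]
2. ⊥bis P5·P0 via (13.98,15.115): [(0, 31.8427) (0, 0) (26, 0) (26, 0.7325)]  |A|=423.4781
3. ⊥bis P5·P1 via (16.15,15.86): [(0, 31.8427) (0, 0) (26, 0) (26, 0.7325)]  |A|=423.4781
4. ⊥bis P5·P2 via (11.745,16.66): [(13.6144, 15.5525) (0, 23.6184) (0, 0) (26, 0) (26, 0.7325)]  |A|=367.4933
5. ⊥bis P5·P3 via (6.125,13.155): [(13.6144, 15.5525) (12.4033, 16.27) (0, 10.116) (0, 0) (26, 0) (26, 0.7325)]  |A|=283.7566
6. ⊥bis P5·P4 via (15.935,21.34): [(13.6144, 15.5525) (12.4033, 16.27) (0, 10.116) (0, 0) (26, 0) (26, 0.7325)]  |A|=283.7566
7. ⊥bis P5·P6 via (5.965,17.7): [(13.6144, 15.5525) (12.4033, 16.27) (0, 10.116) (0, 0) (26, 0) (26, 0.7325)]  |A|=283.7566
8. ⊥bis P5·P7 via (8.515,7.845): [(17.2901, 11.1543) (13.6144, 15.5525) (12.4033, 16.27) (0, 10.116) (0, 4.6337)]  |A|=95.5014
9. ⊥bis P5·P8 via (13.41,9.975): [(13.4137, 9.6925) (13.334, 15.7186) (12.4033, 16.27) (0, 10.116) (0, 4.6337)]  |A|=83.4522
10. ⊥bis P5·P9 via (7.4,17.18): [(13.4137, 9.6925) (13.334, 15.7186) (12.4033, 16.27) (0, 10.116) (0, 4.6337)]  |A|=83.4522
11. canonical 5-gon: [(13.4137, 9.6925) (13.334, 15.7186) (12.4033, 16.27) (0, 10.116) (0, 4.6337)]
12. shoelace: 83.4522

Area of P5's cell: 83.4522 (5 vertices)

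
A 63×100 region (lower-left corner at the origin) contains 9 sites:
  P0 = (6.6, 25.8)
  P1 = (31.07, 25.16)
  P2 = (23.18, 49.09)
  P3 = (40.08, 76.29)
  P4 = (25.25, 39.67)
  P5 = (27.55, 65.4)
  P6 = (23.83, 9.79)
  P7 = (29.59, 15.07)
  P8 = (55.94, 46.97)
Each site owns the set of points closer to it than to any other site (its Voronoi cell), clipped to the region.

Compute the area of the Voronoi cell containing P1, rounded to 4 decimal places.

1. box [0,63]×[0,100]: [(0, 0) (63, 0) (63, 100) (0, 100)]
2. ⊥bis P1·P0 via (18.835,25.48): [(18.1686, 0) (63, 0) (63, 100) (20.784, 100)]  |A|=4352.3692
3. ⊥bis P1·P2 via (27.125,37.125): [(19.0701, 34.4692) (18.1686, 0) (63, 0) (63, 48.9534)]  |A|=1847.9106
4. ⊥bis P1·P3 via (35.575,50.725): [(56.9494, 46.9585) (19.0701, 34.4692) (18.1686, 0) (63, 0) (63, 45.8922)]  |A|=1838.6497
5. ⊥bis P1·P4 via (28.16,32.415): [(62.1388, 46.044) (18.9194, 28.7086) (18.1686, 0) (63, 0) (63, 45.8922)]  |A|=1665.7449
6. ⊥bis P1·P5 via (29.31,45.28): [(62.1388, 46.044) (18.9194, 28.7086) (18.1686, 0) (63, 0) (63, 45.8922)]  |A|=1665.7449
7. ⊥bis P1·P6 via (27.45,17.475): [(62.1388, 46.044) (18.9194, 28.7086) (18.733, 21.5811) (63, 0.7293) (63, 45.8922)]  |A|=1165.848
8. ⊥bis P1·P7 via (30.33,20.115): [(62.1388, 46.044) (18.9194, 28.7086) (18.7391, 21.8151) (63, 15.323) (63, 45.8922)]  |A|=837.6392
9. ⊥bis P1·P8 via (43.505,36.065): [(41.8799, 37.9181) (18.9194, 28.7086) (18.7391, 21.8151) (61.5023, 15.5427)]  |A|=495.1895
10. canonical 4-gon: [(41.8799, 37.9181) (18.9194, 28.7086) (18.7391, 21.8151) (61.5023, 15.5427)]
11. shoelace: 495.1895

Area of P1's cell: 495.1895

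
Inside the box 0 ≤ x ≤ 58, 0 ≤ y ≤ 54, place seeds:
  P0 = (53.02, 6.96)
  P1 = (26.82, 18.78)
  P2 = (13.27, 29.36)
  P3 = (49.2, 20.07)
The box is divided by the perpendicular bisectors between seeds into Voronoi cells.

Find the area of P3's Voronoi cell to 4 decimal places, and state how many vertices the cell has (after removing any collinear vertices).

Area of P3's cell: 846.8446 (5 vertices)

1. box [0,58]×[0,54]: [(0, 0) (58, 0) (58, 54) (0, 54)]
2. ⊥bis P3·P0 via (51.11,13.515): [(0, 0) (4.7274, 0) (58, 15.5226) (58, 54) (0, 54)]  |A|=2718.5348
3. ⊥bis P3·P1 via (38.01,19.425): [(38.5614, 9.8586) (58, 15.5226) (58, 54) (36.0171, 54)]  |A|=859.1518
4. ⊥bis P3·P2 via (31.235,24.715): [(36.5256, 45.177) (38.5614, 9.8586) (58, 15.5226) (58, 54) (38.8069, 54)]  |A|=846.8446
5. canonical 5-gon: [(36.5256, 45.177) (38.5614, 9.8586) (58, 15.5226) (58, 54) (38.8069, 54)]
6. shoelace: 846.8446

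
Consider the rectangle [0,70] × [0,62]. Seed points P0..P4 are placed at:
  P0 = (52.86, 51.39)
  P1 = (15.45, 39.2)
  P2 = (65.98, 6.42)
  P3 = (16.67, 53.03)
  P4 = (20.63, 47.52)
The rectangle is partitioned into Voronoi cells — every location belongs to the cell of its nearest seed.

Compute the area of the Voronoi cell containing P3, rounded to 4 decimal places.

1. box [0,70]×[0,62]: [(0, 0) (70, 0) (70, 62) (0, 62)]
2. ⊥bis P3·P0 via (34.765,52.21): [(0, 0) (32.399, 0) (35.2086, 62) (0, 62)]  |A|=2095.838
3. ⊥bis P3·P1 via (16.06,46.115): [(0, 47.5317) (34.4154, 44.4958) (35.2086, 62) (0, 62)]  |A|=557.1157
4. ⊥bis P3·P2 via (41.325,29.725): [(0, 47.5317) (34.4154, 44.4958) (35.2086, 62) (0, 62)]  |A|=557.1157
5. ⊥bis P3·P4 via (18.65,50.275): [(0, 47.5317) (13.2114, 46.3663) (34.9643, 62) (0, 62)]  |A|=368.884
6. canonical 4-gon: [(0, 47.5317) (13.2114, 46.3663) (34.9643, 62) (0, 62)]
7. shoelace: 368.884

Area of P3's cell: 368.8840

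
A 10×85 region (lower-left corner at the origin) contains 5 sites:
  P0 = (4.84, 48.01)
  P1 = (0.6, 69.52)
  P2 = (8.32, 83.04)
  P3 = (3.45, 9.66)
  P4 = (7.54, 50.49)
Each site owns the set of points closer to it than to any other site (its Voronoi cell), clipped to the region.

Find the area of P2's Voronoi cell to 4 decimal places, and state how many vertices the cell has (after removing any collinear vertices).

Area of P2's cell: 90.2834 (4 vertices)

1. box [0,10]×[0,85]: [(0, 0) (10, 0) (10, 85) (0, 85)]
2. ⊥bis P2·P0 via (6.58,65.525): [(0, 66.1787) (10, 65.1852) (10, 85) (0, 85)]  |A|=193.1804
3. ⊥bis P2·P1 via (4.46,76.28): [(0, 78.8267) (10, 73.1166) (10, 85) (0, 85)]  |A|=90.2834
4. ⊥bis P2·P3 via (5.885,46.35): [(0, 78.8267) (10, 73.1166) (10, 85) (0, 85)]  |A|=90.2834
5. ⊥bis P2·P4 via (7.93,66.765): [(0, 78.8267) (10, 73.1166) (10, 85) (0, 85)]  |A|=90.2834
6. canonical 4-gon: [(0, 78.8267) (10, 73.1166) (10, 85) (0, 85)]
7. shoelace: 90.2834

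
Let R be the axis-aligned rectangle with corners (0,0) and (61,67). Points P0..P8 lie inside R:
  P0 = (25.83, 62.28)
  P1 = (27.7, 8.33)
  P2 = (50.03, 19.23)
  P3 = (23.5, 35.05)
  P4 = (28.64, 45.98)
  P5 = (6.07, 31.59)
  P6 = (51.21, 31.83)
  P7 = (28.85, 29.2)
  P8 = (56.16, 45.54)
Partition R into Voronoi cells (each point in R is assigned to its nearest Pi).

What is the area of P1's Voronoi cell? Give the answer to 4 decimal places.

1. box [0,61]×[0,67]: [(0, 0) (61, 0) (61, 67) (0, 67)]
2. ⊥bis P1·P0 via (26.765,35.305): [(0, 34.3773) (0, 0) (61, 0) (61, 36.4916)]  |A|=2161.5022
3. ⊥bis P1·P2 via (38.865,13.78): [(28.3314, 35.3593) (0, 34.3773) (0, 0) (45.5915, 0)]  |A|=1293.02
4. ⊥bis P1·P3 via (25.6,21.69): [(34.3338, 23.0628) (0, 17.666) (0, 0) (45.5915, 0)]  |A|=829.0048
5. ⊥bis P1·P4 via (28.17,27.155): [(34.3338, 23.0628) (0, 17.666) (0, 0) (45.5915, 0)]  |A|=829.0048
6. ⊥bis P1·P5 via (16.885,19.96): [(34.3338, 23.0628) (17.351, 20.3934) (0, 4.2583) (0, 0) (45.5915, 0)]  |A|=712.6852
7. ⊥bis P1·P6 via (39.455,20.08): [(34.3338, 23.0628) (17.351, 20.3934) (0, 4.2583) (0, 0) (45.5915, 0)]  |A|=712.6852
8. ⊥bis P1·P7 via (28.275,18.765): [(36.6571, 18.3031) (16.309, 19.4244) (0, 4.2583) (0, 0) (45.5915, 0)]  |A|=658.7248
9. ⊥bis P1·P8 via (41.93,26.935): [(36.6571, 18.3031) (16.309, 19.4244) (0, 4.2583) (0, 0) (45.5915, 0)]  |A|=658.7248
10. canonical 5-gon: [(36.6571, 18.3031) (16.309, 19.4244) (0, 4.2583) (0, 0) (45.5915, 0)]
11. shoelace: 658.7248

Area of P1's cell: 658.7248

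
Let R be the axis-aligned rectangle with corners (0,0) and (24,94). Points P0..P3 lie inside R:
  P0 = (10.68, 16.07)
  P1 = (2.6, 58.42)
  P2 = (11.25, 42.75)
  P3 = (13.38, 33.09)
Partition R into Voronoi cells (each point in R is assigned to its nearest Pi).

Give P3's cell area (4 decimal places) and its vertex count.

1. box [0,24]×[0,94]: [(0, 0) (24, 0) (24, 94) (0, 94)]
2. ⊥bis P3·P0 via (12.03,24.58): [(0, 26.4884) (24, 22.6811) (24, 94) (0, 94)]  |A|=1665.9658
3. ⊥bis P3·P1 via (7.99,45.755): [(0, 42.3546) (0, 26.4884) (24, 22.6811) (24, 52.5686)]  |A|=549.0438
4. ⊥bis P3·P2 via (12.315,37.92): [(0, 35.2046) (0, 26.4884) (24, 22.6811) (24, 40.4965)]  |A|=318.3788
5. canonical 4-gon: [(0, 35.2046) (0, 26.4884) (24, 22.6811) (24, 40.4965)]
6. shoelace: 318.3788

Area of P3's cell: 318.3788 (4 vertices)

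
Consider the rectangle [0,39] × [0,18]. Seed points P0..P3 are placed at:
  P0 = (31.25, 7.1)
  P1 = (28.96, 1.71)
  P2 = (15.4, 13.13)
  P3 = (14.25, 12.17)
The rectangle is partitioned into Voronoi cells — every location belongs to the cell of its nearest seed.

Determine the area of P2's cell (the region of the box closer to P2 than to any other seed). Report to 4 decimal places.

Area of P2's cell: 103.5534

1. box [0,39]×[0,18]: [(0, 0) (39, 0) (39, 18) (0, 18)]
2. ⊥bis P2·P0 via (23.325,10.115): [(0, 0) (19.4768, 0) (26.3248, 18) (0, 18)]  |A|=412.2145
3. ⊥bis P2·P1 via (22.18,7.42): [(0, 0) (15.931, 0) (22.3983, 7.6793) (26.3248, 18) (0, 18)]  |A|=398.5999
4. ⊥bis P2·P3 via (14.825,12.65): [(20.6789, 5.6376) (22.3983, 7.6793) (26.3248, 18) (10.3589, 18)]  |A|=103.5534
5. canonical 4-gon: [(20.6789, 5.6376) (22.3983, 7.6793) (26.3248, 18) (10.3589, 18)]
6. shoelace: 103.5534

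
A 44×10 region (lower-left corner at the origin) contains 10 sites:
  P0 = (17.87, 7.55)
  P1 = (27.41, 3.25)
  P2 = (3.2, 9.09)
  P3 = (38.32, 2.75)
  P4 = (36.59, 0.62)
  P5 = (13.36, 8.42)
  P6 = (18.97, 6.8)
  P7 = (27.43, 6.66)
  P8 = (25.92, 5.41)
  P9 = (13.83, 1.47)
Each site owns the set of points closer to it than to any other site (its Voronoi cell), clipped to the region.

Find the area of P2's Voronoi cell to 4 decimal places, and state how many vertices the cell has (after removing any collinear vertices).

1. box [0,44]×[0,10]: [(0, 0) (44, 0) (44, 10) (0, 10)]
2. ⊥bis P2·P0 via (10.535,8.32): [(0, 0) (9.6616, 0) (10.7114, 10) (0, 10)]  |A|=101.8648
3. ⊥bis P2·P1 via (15.305,6.17): [(0, 0) (9.6616, 0) (10.7114, 10) (0, 10)]  |A|=101.8648
4. ⊥bis P2·P3 via (20.76,5.92): [(0, 0) (9.6616, 0) (10.7114, 10) (0, 10)]  |A|=101.8648
5. ⊥bis P2·P4 via (19.895,4.855): [(0, 0) (9.6616, 0) (10.7114, 10) (0, 10)]  |A|=101.8648
6. ⊥bis P2·P5 via (8.28,8.755): [(0, 0) (7.7027, 0) (8.3621, 10) (0, 10)]  |A|=80.3238
7. ⊥bis P2·P6 via (11.085,7.945): [(0, 0) (7.7027, 0) (8.3621, 10) (0, 10)]  |A|=80.3238
8. ⊥bis P2·P7 via (15.315,7.875): [(0, 0) (7.7027, 0) (8.3621, 10) (0, 10)]  |A|=80.3238
9. ⊥bis P2·P8 via (14.56,7.25): [(0, 0) (7.7027, 0) (8.3621, 10) (0, 10)]  |A|=80.3238
10. ⊥bis P2·P9 via (8.515,5.28): [(0, 0) (4.7301, 0) (8.0038, 4.5669) (8.3621, 10) (0, 10)]  |A|=73.5361
11. canonical 5-gon: [(0, 0) (4.7301, 0) (8.0038, 4.5669) (8.3621, 10) (0, 10)]
12. shoelace: 73.5361

Area of P2's cell: 73.5361 (5 vertices)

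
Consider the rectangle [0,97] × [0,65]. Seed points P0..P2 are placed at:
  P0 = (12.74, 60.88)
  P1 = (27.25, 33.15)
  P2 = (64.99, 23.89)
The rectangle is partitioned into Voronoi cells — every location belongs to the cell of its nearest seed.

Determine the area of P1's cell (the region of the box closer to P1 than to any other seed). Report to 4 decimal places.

1. box [0,97]×[0,65]: [(0, 0) (97, 0) (97, 65) (0, 65)]
2. ⊥bis P1·P0 via (19.995,47.015): [(0, 36.5524) (0, 0) (97, 0) (97, 65) (54.3661, 65)]  |A|=5531.7085
3. ⊥bis P1·P2 via (46.12,28.52): [(0, 36.5524) (0, 0) (39.1222, 0) (55.0708, 65) (54.3661, 65)]  |A|=2287.9839
4. canonical 5-gon: [(0, 36.5524) (0, 0) (39.1222, 0) (55.0708, 65) (54.3661, 65)]
5. shoelace: 2287.9839

Area of P1's cell: 2287.9839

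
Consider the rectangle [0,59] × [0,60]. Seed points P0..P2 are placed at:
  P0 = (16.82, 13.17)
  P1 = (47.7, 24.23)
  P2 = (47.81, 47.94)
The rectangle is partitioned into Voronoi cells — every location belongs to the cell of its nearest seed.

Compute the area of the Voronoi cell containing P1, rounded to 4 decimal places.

1. box [0,59]×[0,60]: [(0, 0) (59, 0) (59, 60) (0, 60)]
2. ⊥bis P1·P0 via (32.26,18.7): [(38.9576, 0) (59, 0) (59, 60) (17.468, 60)]  |A|=1847.2329
3. ⊥bis P1·P2 via (47.755,36.085): [(25.9972, 36.1859) (38.9576, 0) (59, 0) (59, 36.0328)]  |A|=957.2182
4. canonical 4-gon: [(25.9972, 36.1859) (38.9576, 0) (59, 0) (59, 36.0328)]
5. shoelace: 957.2182

Area of P1's cell: 957.2182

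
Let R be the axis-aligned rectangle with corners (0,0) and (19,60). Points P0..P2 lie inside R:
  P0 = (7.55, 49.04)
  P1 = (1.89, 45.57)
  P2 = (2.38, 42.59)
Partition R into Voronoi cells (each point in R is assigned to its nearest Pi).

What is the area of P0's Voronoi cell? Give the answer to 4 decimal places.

1. box [0,19]×[0,60]: [(0, 0) (19, 0) (19, 60) (0, 60)]
2. ⊥bis P0·P1 via (4.72,47.305): [(0, 55.0039) (19, 24.0126) (19, 60) (0, 60)]  |A|=389.3437
3. ⊥bis P0·P2 via (4.965,45.815): [(0, 55.0039) (6.2794, 44.7615) (19, 34.5652) (19, 60) (0, 60)]  |A|=322.2253
4. canonical 5-gon: [(0, 55.0039) (6.2794, 44.7615) (19, 34.5652) (19, 60) (0, 60)]
5. shoelace: 322.2253

Area of P0's cell: 322.2253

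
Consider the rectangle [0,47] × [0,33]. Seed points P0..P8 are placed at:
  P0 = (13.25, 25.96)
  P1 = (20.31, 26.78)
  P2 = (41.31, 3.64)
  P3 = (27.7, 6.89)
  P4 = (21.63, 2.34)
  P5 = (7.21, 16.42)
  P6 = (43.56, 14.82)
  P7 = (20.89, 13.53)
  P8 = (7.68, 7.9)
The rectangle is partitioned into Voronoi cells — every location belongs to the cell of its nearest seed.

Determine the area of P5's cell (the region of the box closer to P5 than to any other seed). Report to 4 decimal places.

Area of P5's cell: 156.4077

1. box [0,47]×[0,33]: [(0, 0) (47, 0) (47, 33) (0, 33)]
2. ⊥bis P5·P0 via (10.23,21.19): [(0, 27.6669) (0, 0) (43.699, 0)]  |A|=604.5066
3. ⊥bis P5·P1 via (13.76,21.6): [(17.9493, 16.3027) (0, 27.6669) (0, 0) (30.8421, 0)]  |A|=499.7058
4. ⊥bis P5·P2 via (24.26,10.03): [(23.8259, 8.8718) (17.9493, 16.3027) (0, 27.6669) (0, 0) (20.501, 0)]  |A|=453.8332
5. ⊥bis P5·P3 via (17.455,11.655): [(18.9992, 14.9751) (17.9493, 16.3027) (0, 27.6669) (0, 0) (12.0342, 0)]  |A|=358.8801
6. ⊥bis P5·P4 via (14.42,9.38): [(18.1951, 13.2463) (18.9992, 14.9751) (17.9493, 16.3027) (0, 27.6669) (0, 0) (5.2612, 0)]  |A|=314.0214
7. ⊥bis P5·P6 via (25.385,15.62): [(18.1951, 13.2463) (18.9992, 14.9751) (17.9493, 16.3027) (0, 27.6669) (0, 0) (5.2612, 0)]  |A|=314.0214
8. ⊥bis P5·P7 via (14.05,14.975): [(12.4395, 7.3517) (14.7574, 18.3236) (0, 27.6669) (0, 0) (5.2612, 0)]  |A|=283.2072
9. ⊥bis P5·P8 via (7.445,12.16): [(13.5262, 12.4955) (14.7574, 18.3236) (0, 27.6669) (0, 11.7493)]  |A|=156.4077
10. canonical 4-gon: [(13.5262, 12.4955) (14.7574, 18.3236) (0, 27.6669) (0, 11.7493)]
11. shoelace: 156.4077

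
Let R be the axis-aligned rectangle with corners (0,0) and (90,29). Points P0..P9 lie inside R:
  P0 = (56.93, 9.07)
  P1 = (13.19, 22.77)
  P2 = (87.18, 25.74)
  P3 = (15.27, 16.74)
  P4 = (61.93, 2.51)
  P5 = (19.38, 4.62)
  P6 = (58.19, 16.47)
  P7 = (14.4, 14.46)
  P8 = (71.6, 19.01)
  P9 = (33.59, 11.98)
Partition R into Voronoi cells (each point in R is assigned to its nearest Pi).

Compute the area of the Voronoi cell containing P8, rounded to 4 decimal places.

1. box [0,90]×[0,29]: [(0, 0) (90, 0) (90, 29) (0, 29)]
2. ⊥bis P8·P0 via (64.265,14.04): [(73.7781, 0) (90, 0) (90, 29) (54.1285, 29)]  |A|=755.3538
3. ⊥bis P8·P1 via (42.395,20.89): [(73.7781, 0) (90, 0) (90, 29) (54.1285, 29)]  |A|=755.3538
4. ⊥bis P8·P2 via (79.39,22.375): [(73.7781, 0) (89.0552, 0) (76.5282, 29) (54.1285, 29)]  |A|=546.3136
5. ⊥bis P8·P3 via (43.435,17.875): [(73.7781, 0) (89.0552, 0) (76.5282, 29) (54.1285, 29)]  |A|=546.3136
6. ⊥bis P8·P4 via (66.765,10.76): [(66.3046, 11.0298) (85.1249, 0) (89.0552, 0) (76.5282, 29) (54.1285, 29)]  |A|=483.7374
7. ⊥bis P8·P5 via (45.49,11.815): [(66.3046, 11.0298) (85.1249, 0) (89.0552, 0) (76.5282, 29) (54.1285, 29)]  |A|=483.7374
8. ⊥bis P8·P6 via (64.895,17.74): [(66.1122, 11.3138) (66.3046, 11.0298) (85.1249, 0) (89.0552, 0) (76.5282, 29) (62.7622, 29)]  |A|=407.3885
9. ⊥bis P8·P7 via (43,16.735): [(66.1122, 11.3138) (66.3046, 11.0298) (85.1249, 0) (89.0552, 0) (76.5282, 29) (62.7622, 29)]  |A|=407.3885
10. ⊥bis P8·P9 via (52.595,15.495): [(66.1122, 11.3138) (66.3046, 11.0298) (85.1249, 0) (89.0552, 0) (76.5282, 29) (62.7622, 29)]  |A|=407.3885
11. canonical 6-gon: [(66.1122, 11.3138) (66.3046, 11.0298) (85.1249, 0) (89.0552, 0) (76.5282, 29) (62.7622, 29)]
12. shoelace: 407.3885

Area of P8's cell: 407.3885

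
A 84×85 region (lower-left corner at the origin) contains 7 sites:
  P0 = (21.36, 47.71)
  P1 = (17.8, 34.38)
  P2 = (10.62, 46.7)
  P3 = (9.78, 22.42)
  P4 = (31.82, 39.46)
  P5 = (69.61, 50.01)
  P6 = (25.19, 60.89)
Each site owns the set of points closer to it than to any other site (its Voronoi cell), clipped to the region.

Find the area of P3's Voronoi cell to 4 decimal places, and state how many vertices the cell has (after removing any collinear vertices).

1. box [0,84]×[0,85]: [(0, 0) (84, 0) (84, 85) (0, 85)]
2. ⊥bis P3·P0 via (15.57,35.065): [(0, 42.1943) (0, 0) (84, 0) (84, 3.7317)]  |A|=1928.8926
3. ⊥bis P3·P1 via (13.79,28.4): [(0, 37.6471) (0, 0) (56.1421, 0)]  |A|=1056.7951
4. ⊥bis P3·P2 via (10.2,34.56): [(4.2993, 34.7641) (0, 34.9129) (0, 0) (56.1421, 0)]  |A|=1050.9174
5. ⊥bis P3·P4 via (20.8,30.94): [(32.4249, 15.904) (4.2993, 34.7641) (0, 34.9129) (0, 0) (44.7209, 0)]  |A|=960.0962
6. ⊥bis P3·P5 via (39.695,36.215): [(32.4249, 15.904) (4.2993, 34.7641) (0, 34.9129) (0, 0) (44.7209, 0)]  |A|=960.0962
7. ⊥bis P3·P6 via (17.485,41.655): [(32.4249, 15.904) (4.2993, 34.7641) (0, 34.9129) (0, 0) (44.7209, 0)]  |A|=960.0962
8. canonical 5-gon: [(32.4249, 15.904) (4.2993, 34.7641) (0, 34.9129) (0, 0) (44.7209, 0)]
9. shoelace: 960.0962

Area of P3's cell: 960.0962 (5 vertices)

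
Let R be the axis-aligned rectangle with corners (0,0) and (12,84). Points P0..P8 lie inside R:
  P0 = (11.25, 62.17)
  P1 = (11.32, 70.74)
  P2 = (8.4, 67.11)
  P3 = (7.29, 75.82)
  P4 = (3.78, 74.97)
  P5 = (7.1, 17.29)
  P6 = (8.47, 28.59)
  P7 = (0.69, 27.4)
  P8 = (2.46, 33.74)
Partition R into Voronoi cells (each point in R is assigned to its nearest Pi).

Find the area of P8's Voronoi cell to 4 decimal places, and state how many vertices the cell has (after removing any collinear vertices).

Area of P8's cell: 183.7740 (5 vertices)

1. box [0,12]×[0,84]: [(0, 0) (12, 0) (12, 84) (0, 84)]
2. ⊥bis P8·P0 via (6.855,47.955): [(0, 50.0744) (0, 0) (12, 0) (12, 46.3643)]  |A|=578.6322
3. ⊥bis P8·P1 via (6.89,52.24): [(0, 50.0744) (0, 0) (12, 0) (12, 46.3643)]  |A|=578.6322
4. ⊥bis P8·P2 via (5.43,50.425): [(0, 50.0744) (0, 0) (12, 0) (12, 46.3643)]  |A|=578.6322
5. ⊥bis P8·P3 via (4.875,54.78): [(0, 50.0744) (0, 0) (12, 0) (12, 46.3643)]  |A|=578.6322
6. ⊥bis P8·P4 via (3.12,54.355): [(0, 50.0744) (0, 0) (12, 0) (12, 46.3643)]  |A|=578.6322
7. ⊥bis P8·P5 via (4.78,25.515): [(0, 50.0744) (0, 24.1667) (12, 27.5515) (12, 46.3643)]  |A|=268.3227
8. ⊥bis P8·P6 via (5.465,31.165): [(0, 50.0744) (0, 24.7874) (12, 38.7913) (12, 46.3643)]  |A|=197.1601
9. ⊥bis P8·P7 via (1.575,30.57): [(0, 50.0744) (0, 31.0097) (4.3026, 29.8085) (12, 38.7913) (12, 46.3643)]  |A|=183.774
10. canonical 5-gon: [(0, 50.0744) (0, 31.0097) (4.3026, 29.8085) (12, 38.7913) (12, 46.3643)]
11. shoelace: 183.774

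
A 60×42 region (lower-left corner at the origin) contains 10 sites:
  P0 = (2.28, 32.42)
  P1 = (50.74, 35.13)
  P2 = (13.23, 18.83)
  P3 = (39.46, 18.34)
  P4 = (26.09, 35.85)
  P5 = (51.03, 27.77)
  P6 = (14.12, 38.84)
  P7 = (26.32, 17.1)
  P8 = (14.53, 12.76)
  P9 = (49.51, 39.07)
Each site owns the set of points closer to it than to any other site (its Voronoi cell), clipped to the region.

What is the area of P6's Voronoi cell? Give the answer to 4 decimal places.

1. box [0,60]×[0,42]: [(0, 0) (60, 0) (60, 42) (0, 42)]
2. ⊥bis P6·P0 via (8.2,35.63): [(27.5196, 0) (60, 0) (60, 42) (4.746, 42)]  |A|=1842.4215
3. ⊥bis P6·P1 via (32.43,36.985): [(27.5196, 0) (28.683, 0) (32.9381, 42) (4.746, 42)]  |A|=616.4645
4. ⊥bis P6·P2 via (13.675,28.835): [(11.8402, 28.9166) (31.5239, 28.0411) (32.9381, 42) (4.746, 42)]  |A|=322.4242
5. ⊥bis P6·P3 via (26.79,28.59): [(11.8402, 28.9166) (26.5258, 28.2634) (32.2651, 35.3578) (32.9381, 42) (4.746, 42)]  |A|=304.057
6. ⊥bis P6·P4 via (20.105,37.345): [(11.8402, 28.9166) (17.932, 28.6457) (21.2678, 42) (4.746, 42)]  |A|=149.2082
7. ⊥bis P6·P5 via (32.575,33.305): [(11.8402, 28.9166) (17.932, 28.6457) (21.2678, 42) (4.746, 42)]  |A|=149.2082
8. ⊥bis P6·P7 via (20.22,27.97): [(11.8402, 28.9166) (17.932, 28.6457) (21.2678, 42) (4.746, 42)]  |A|=149.2082
9. ⊥bis P6·P8 via (14.325,25.8): [(11.8402, 28.9166) (17.932, 28.6457) (21.2678, 42) (4.746, 42)]  |A|=149.2082
10. ⊥bis P6·P9 via (31.815,38.955): [(11.8402, 28.9166) (17.932, 28.6457) (21.2678, 42) (4.746, 42)]  |A|=149.2082
11. canonical 4-gon: [(11.8402, 28.9166) (17.932, 28.6457) (21.2678, 42) (4.746, 42)]
12. shoelace: 149.2082

Area of P6's cell: 149.2082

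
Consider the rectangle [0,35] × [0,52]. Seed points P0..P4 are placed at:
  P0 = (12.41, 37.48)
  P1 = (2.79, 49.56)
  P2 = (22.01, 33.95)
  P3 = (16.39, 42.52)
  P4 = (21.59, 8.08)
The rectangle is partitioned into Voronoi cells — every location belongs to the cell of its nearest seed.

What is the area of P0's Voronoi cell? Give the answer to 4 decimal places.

Area of P0's cell: 325.4911

1. box [0,35]×[0,52]: [(0, 0) (35, 0) (35, 52) (0, 52)]
2. ⊥bis P0·P1 via (7.6,43.52): [(0, 37.4677) (0, 0) (35, 0) (35, 52) (18.2485, 52)]  |A|=1687.4036
3. ⊥bis P0·P2 via (17.21,35.715): [(0, 37.4677) (0, 0) (4.0773, 0) (23.1981, 52) (18.2485, 52)]  |A|=576.5647
4. ⊥bis P0·P3 via (14.4,40): [(8.7663, 44.4488) (0, 37.4677) (0, 0) (4.0773, 0) (17.7987, 37.3161)]  |A|=472.3051
5. ⊥bis P0·P4 via (17,22.78): [(8.7663, 44.4488) (0, 37.4677) (0, 17.4718) (11.864, 21.1763) (17.7987, 37.3161)]  |A|=325.4911
6. canonical 5-gon: [(8.7663, 44.4488) (0, 37.4677) (0, 17.4718) (11.864, 21.1763) (17.7987, 37.3161)]
7. shoelace: 325.4911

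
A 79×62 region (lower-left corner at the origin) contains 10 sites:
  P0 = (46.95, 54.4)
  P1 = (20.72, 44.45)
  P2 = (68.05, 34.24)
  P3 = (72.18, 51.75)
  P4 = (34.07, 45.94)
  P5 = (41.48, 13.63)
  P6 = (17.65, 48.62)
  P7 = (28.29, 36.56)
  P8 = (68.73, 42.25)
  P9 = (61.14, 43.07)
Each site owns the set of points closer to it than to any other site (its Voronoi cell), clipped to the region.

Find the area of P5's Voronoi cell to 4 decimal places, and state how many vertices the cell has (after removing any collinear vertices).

1. box [0,79]×[0,62]: [(0, 0) (79, 0) (79, 62) (0, 62)]
2. ⊥bis P5·P0 via (44.215,34.015): [(0, 39.9472) (0, 0) (79, 0) (79, 29.348)]  |A|=2737.1603
3. ⊥bis P5·P1 via (31.1,29.04): [(39.4374, 34.656) (0, 8.0914) (0, 0) (79, 0) (79, 29.348)]  |A|=2109.0047
4. ⊥bis P5·P2 via (54.765,23.935): [(47.2633, 33.606) (39.4374, 34.656) (0, 8.0914) (0, 0) (73.3311, 0)]  |A|=1548.0457
5. ⊥bis P5·P3 via (56.83,32.69): [(47.2633, 33.606) (39.4374, 34.656) (0, 8.0914) (0, 0) (73.3311, 0)]  |A|=1548.0457
6. ⊥bis P5·P4 via (37.775,29.785): [(48.3466, 32.2095) (29.3311, 27.8485) (0, 8.0914) (0, 0) (73.3311, 0)]  |A|=1500.4625
7. ⊥bis P5·P6 via (29.565,31.125): [(48.3466, 32.2095) (29.3311, 27.8485) (0, 8.0914) (0, 0) (73.3311, 0)]  |A|=1500.4625
8. ⊥bis P5·P7 via (34.885,25.095): [(48.3466, 32.2095) (46.5281, 31.7924) (0, 5.0281) (0, 0) (73.3311, 0)]  |A|=1317.1579
9. ⊥bis P5·P8 via (55.105,27.94): [(48.3466, 32.2095) (46.5281, 31.7924) (0, 5.0281) (0, 0) (73.3311, 0)]  |A|=1317.1579
10. ⊥bis P5·P9 via (51.31,28.35): [(51.373, 28.308) (46.3277, 31.6772) (0, 5.0281) (0, 0) (73.3311, 0)]  |A|=1312.3511
11. canonical 5-gon: [(51.373, 28.308) (46.3277, 31.6772) (0, 5.0281) (0, 0) (73.3311, 0)]
12. shoelace: 1312.3511

Area of P5's cell: 1312.3511 (5 vertices)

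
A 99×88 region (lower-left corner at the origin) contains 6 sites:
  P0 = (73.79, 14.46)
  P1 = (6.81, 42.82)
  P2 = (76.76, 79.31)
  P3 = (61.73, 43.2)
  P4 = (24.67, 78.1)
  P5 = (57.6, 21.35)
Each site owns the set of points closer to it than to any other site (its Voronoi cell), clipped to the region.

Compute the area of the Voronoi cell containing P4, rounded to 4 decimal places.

Area of P4's cell: 1430.2675

1. box [0,99]×[0,88]: [(0, 0) (99, 0) (99, 88) (0, 88)]
2. ⊥bis P4·P0 via (49.23,46.28): [(0, 8.2822) (99, 84.6946) (99, 88) (0, 88)]  |A|=4109.6487
3. ⊥bis P4·P1 via (15.74,60.46): [(0, 68.4282) (47.0597, 44.6049) (99, 84.6946) (99, 88) (0, 88)]  |A|=2694.425
4. ⊥bis P4·P2 via (50.715,78.705): [(0, 68.4282) (47.0597, 44.6049) (51.4288, 47.9771) (50.4991, 88) (0, 88)]  |A|=1645.2296
5. ⊥bis P4·P3 via (43.2,60.65): [(0, 68.4282) (34.214, 51.1078) (50.9434, 68.8726) (50.4991, 88) (0, 88)]  |A|=1430.2675
6. ⊥bis P4·P5 via (41.135,49.725): [(0, 68.4282) (34.214, 51.1078) (50.9434, 68.8726) (50.4991, 88) (0, 88)]  |A|=1430.2675
7. canonical 5-gon: [(0, 68.4282) (34.214, 51.1078) (50.9434, 68.8726) (50.4991, 88) (0, 88)]
8. shoelace: 1430.2675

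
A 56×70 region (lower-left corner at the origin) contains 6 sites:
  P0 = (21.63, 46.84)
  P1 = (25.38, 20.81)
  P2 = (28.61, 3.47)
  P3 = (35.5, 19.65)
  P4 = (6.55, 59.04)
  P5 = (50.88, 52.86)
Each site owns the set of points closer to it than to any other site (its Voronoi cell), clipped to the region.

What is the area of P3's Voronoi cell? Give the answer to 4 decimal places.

Area of P3's cell: 711.4343

1. box [0,56]×[0,70]: [(0, 0) (56, 0) (56, 70) (0, 70)]
2. ⊥bis P3·P0 via (28.565,33.245): [(0, 18.6736) (0, 0) (56, 0) (56, 47.24)]  |A|=1845.58
3. ⊥bis P3·P1 via (30.44,20.23): [(32.1409, 35.0691) (28.1211, 0) (56, 0) (56, 47.24)]  |A|=1052.3946
4. ⊥bis P3·P2 via (32.055,11.56): [(32.1409, 35.0691) (29.5676, 12.6192) (56, 1.3634) (56, 47.24)]  |A|=858.4711
5. ⊥bis P3·P4 via (21.025,39.345): [(32.1409, 35.0691) (29.5676, 12.6192) (56, 1.3634) (56, 47.24)]  |A|=858.4711
6. ⊥bis P3·P5 via (43.19,36.255): [(38.6172, 38.3727) (32.1409, 35.0691) (29.5676, 12.6192) (56, 1.3634) (56, 30.3225)]  |A|=711.4343
7. canonical 5-gon: [(38.6172, 38.3727) (32.1409, 35.0691) (29.5676, 12.6192) (56, 1.3634) (56, 30.3225)]
8. shoelace: 711.4343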